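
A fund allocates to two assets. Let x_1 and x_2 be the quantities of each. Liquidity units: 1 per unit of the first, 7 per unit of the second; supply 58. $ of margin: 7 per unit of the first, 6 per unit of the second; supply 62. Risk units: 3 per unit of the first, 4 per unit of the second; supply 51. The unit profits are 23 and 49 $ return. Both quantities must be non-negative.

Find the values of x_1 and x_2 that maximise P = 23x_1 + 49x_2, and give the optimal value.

x_1 = 2, x_2 = 8, maximum P = 438

The optimum lies where x_1 + 7x_2 = 58 and 7x_1 + 6x_2 = 62.
Solving simultaneously gives x_1 = 2, x_2 = 8.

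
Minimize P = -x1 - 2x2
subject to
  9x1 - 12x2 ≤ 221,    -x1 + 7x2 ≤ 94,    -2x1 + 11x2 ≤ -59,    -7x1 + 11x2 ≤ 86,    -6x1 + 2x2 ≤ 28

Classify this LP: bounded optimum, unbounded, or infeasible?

Corner points and P = -x1 - 2x2:
  (1723/75, -89/75) → P = -103/5
  (-389/27, -263/9) → P = 1967/27
  (-213/31, -205/31) → P = 623/31
The feasible region has finitely many vertices and no improving ray; the minimum is -103/5 at (1723/75, -89/75).

bounded optimum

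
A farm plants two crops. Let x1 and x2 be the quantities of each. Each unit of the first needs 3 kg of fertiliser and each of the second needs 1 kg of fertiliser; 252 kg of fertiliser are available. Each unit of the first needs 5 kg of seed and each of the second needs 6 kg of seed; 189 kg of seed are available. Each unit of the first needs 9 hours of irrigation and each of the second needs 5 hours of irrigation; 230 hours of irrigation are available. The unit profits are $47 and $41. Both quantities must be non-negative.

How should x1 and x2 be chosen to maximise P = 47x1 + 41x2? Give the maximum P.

The optimum lies where 5x1 + 6x2 = 189 and 9x1 + 5x2 = 230.
Solving simultaneously gives x1 = 15, x2 = 19.

x1 = 15, x2 = 19, maximum P = 1484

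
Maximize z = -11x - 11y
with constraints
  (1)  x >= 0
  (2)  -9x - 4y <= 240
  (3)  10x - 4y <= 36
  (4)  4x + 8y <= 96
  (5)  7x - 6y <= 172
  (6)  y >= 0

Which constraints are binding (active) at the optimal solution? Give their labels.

Feasible corners and z = -11x - 11y:
  (0, 12) → z = -132
  (0, 0) → z = 0
  (7, 17/2) → z = -341/2
  (18/5, 0) → z = -198/5

The maximum is at (0, 0). Substituting into each constraint, equality holds for (1) and (6); the remaining constraints have slack.

(1) and (6)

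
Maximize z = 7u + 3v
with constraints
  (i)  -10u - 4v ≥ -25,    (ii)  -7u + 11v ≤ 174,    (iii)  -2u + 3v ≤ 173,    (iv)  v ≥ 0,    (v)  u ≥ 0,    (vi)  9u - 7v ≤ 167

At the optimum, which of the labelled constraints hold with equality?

Feasible corners and z = 7u + 3v:
  (5/2, 0) → z = 35/2
  (0, 25/4) → z = 75/4
  (0, 0) → z = 0

The maximum is at (0, 25/4). Substituting into each constraint, equality holds for (i) and (v); the remaining constraints have slack.

(i) and (v)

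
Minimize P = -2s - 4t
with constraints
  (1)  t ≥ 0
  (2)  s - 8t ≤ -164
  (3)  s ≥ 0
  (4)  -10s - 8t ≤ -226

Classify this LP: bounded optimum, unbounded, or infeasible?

unbounded

From the feasible point (62/11, 933/44), moving in the direction (0, 1) keeps every constraint satisfied while P decreases without bound.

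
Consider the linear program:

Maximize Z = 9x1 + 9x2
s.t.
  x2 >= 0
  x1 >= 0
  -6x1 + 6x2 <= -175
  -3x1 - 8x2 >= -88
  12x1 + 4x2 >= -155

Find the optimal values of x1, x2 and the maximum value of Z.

Vertices and Z = 9x1 + 9x2:
  (175/6, 0) → Z = 525/2
  (88/3, 0) → Z = 264
  (964/33, 1/22) → Z = 5793/22

x1 = 88/3, x2 = 0, maximum Z = 264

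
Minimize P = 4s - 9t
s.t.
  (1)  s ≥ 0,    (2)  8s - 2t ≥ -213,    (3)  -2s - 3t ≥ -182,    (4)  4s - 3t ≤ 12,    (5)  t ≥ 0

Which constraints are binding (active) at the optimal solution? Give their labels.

(1) and (3)

Feasible corners and P = 4s - 9t:
  (0, 182/3) → P = -546
  (0, 0) → P = 0
  (97/3, 352/9) → P = -668/3
  (3, 0) → P = 12

The minimum is at (0, 182/3). Substituting into each constraint, equality holds for (1) and (3); the remaining constraints have slack.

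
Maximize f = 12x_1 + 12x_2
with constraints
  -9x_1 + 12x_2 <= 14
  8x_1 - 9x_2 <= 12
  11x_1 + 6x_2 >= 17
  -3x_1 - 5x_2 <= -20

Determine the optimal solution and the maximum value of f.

Vertices and f = 12x_1 + 12x_2:
  (18, 44/3) → f = 392
  (170/81, 74/27) → f = 1568/27
  (240/67, 124/67) → f = 4368/67

The binding constraints are -9x_1 + 12x_2 = 14 and 8x_1 - 9x_2 = 12.
Solving simultaneously gives x_1 = 18, x_2 = 44/3.

x_1 = 18, x_2 = 44/3, maximum f = 392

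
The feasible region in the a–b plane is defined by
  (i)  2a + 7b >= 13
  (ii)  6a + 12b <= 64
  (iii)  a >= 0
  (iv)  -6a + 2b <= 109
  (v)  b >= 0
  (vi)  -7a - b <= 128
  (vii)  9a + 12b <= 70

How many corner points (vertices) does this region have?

The feasible vertices (each the meet of two boundaries and inside every other half-plane) are:
  (0, 13/7)
  (13/2, 0)
  (0, 16/3)
  (2, 13/3)
  (70/9, 0)

5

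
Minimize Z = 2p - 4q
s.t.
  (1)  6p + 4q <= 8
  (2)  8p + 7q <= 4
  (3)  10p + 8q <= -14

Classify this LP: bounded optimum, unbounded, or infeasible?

From the feasible point (15, -41/2), moving in the direction (-7, 8) keeps every constraint satisfied while Z decreases without bound.

unbounded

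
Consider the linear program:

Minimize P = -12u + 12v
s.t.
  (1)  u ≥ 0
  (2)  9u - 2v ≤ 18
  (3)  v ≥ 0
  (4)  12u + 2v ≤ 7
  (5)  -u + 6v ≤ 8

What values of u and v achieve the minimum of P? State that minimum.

u = 7/12, v = 0, minimum P = -7

Feasible corners and P = -12u + 12v:
  (0, 0) → P = 0
  (0, 4/3) → P = 16
  (7/12, 0) → P = -7
  (13/37, 103/74) → P = 462/37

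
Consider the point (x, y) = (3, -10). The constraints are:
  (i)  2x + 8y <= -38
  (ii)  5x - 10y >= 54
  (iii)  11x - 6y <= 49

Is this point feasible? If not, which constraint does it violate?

not feasible — violates (iii)

Constraint (iii): 11x - 6y = 93, which is not ≤ 49. All other constraints are satisfied.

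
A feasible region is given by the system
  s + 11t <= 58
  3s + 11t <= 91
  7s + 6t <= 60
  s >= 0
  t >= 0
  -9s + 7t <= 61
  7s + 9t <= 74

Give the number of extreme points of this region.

Of the 21 pairwise boundary intersections, those satisfying every inequality are:
  (0, 58/11)
  (73/17, 83/17)
  (60/7, 0)
  (32/7, 14/3)
  (0, 0)

5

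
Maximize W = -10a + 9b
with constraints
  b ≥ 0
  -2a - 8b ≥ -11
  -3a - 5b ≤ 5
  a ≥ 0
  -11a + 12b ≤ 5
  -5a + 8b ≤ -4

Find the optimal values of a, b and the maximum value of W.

a = 4/5, b = 0, maximum W = -8

Corner points and W = -10a + 9b:
  (11/2, 0) → W = -55
  (4/5, 0) → W = -8
  (15/7, 47/56) → W = -111/8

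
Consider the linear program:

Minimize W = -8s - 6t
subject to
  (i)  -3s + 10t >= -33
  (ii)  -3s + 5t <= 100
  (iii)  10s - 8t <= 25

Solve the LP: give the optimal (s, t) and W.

s = 925/26, t = 1075/26, minimum W = -6925/13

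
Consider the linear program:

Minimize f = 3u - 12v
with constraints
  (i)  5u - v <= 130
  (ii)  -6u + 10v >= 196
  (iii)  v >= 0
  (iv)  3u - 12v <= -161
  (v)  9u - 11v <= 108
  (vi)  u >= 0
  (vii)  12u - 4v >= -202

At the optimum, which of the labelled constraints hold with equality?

Feasible corners and f = 3u - 12v:
  (34, 40) → f = -378
  (361/4, 1285/4) → f = -14337/4
  (0, 98/5) → f = -1176/5
  (0, 101/2) → f = -606

The minimum is at (361/4, 1285/4). Substituting into each constraint, equality holds for (i) and (vii); the remaining constraints have slack.

(i) and (vii)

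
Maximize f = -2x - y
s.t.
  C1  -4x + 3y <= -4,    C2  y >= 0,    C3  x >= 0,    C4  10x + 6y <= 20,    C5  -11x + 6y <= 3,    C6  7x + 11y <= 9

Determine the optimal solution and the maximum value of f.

The optimum lies where -4x + 3y = -4 and y = 0.
Solving simultaneously gives x = 1, y = 0.

x = 1, y = 0, maximum f = -2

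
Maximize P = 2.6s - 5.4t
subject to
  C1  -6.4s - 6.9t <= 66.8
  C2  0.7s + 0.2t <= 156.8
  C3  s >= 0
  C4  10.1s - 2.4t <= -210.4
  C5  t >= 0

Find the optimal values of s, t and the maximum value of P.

Corner points and P = 2.6s - 5.4t:
  (0, 784) → P = -21168/5
  (16712/185, 86548/185) → P = -423908/185
  (0, 263/3) → P = -2367/5

The optimum lies where s = 0 and 10.1s - 2.4t = -210.4.
Solving simultaneously gives s = 0, t = 263/3.

s = 0, t = 263/3, maximum P = -2367/5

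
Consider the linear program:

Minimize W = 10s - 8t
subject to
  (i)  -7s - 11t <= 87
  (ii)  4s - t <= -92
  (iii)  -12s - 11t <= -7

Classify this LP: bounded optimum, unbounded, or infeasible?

unbounded

From the feasible point (-1005/56, 283/14), moving in the direction (1, 4) keeps every constraint satisfied while W decreases without bound.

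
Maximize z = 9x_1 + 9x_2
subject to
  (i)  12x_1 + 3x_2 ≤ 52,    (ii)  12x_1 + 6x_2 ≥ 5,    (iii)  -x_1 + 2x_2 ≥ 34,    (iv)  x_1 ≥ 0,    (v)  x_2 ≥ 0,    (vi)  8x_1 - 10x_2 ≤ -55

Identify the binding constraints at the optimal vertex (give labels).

(i) and (iv)

Corner points and z = 9x_1 + 9x_2:
  (2/27, 460/27) → z = 154
  (0, 52/3) → z = 156
  (0, 17) → z = 153

The maximum is at (0, 52/3). Substituting into each constraint, equality holds for (i) and (iv); the remaining constraints have slack.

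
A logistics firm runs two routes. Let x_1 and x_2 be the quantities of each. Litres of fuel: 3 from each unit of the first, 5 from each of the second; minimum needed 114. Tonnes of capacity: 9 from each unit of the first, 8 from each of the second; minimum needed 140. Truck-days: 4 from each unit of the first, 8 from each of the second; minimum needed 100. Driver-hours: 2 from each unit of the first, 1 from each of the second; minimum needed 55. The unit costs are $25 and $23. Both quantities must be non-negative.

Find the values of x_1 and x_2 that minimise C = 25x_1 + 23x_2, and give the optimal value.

x_1 = 23, x_2 = 9, minimum C = 782

Feasible corners and C = 25x_1 + 23x_2:
  (0, 55) → C = 1265
  (38, 0) → C = 950
  (23, 9) → C = 782
The feasible region is unbounded (it extends along (0, 1), (1, 0)), but C strictly increases along every unbounded feasible direction, so there is no improving ray and the minimum is attained at a vertex.

The binding constraints are 3x_1 + 5x_2 = 114 and 2x_1 + x_2 = 55.
Solving simultaneously gives x_1 = 23, x_2 = 9.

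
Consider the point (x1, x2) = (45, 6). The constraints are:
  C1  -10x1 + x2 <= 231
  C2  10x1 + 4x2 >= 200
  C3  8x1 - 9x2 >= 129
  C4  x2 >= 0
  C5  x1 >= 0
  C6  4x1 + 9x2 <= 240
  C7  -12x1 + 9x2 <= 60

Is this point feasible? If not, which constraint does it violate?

C1: -444 ≤ 231 ✓
C2: 474 ≥ 200 ✓
C3: 306 ≥ 129 ✓
C4: 6 ≥ 0 ✓
C5: 45 ≥ 0 ✓
C6: 234 ≤ 240 ✓
C7: -486 ≤ 60 ✓

feasible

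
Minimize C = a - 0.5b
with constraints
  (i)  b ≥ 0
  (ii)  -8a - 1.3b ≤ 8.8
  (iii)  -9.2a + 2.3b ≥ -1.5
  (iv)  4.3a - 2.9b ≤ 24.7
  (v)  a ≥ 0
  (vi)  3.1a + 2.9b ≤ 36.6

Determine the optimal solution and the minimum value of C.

a = 0, b = 366/29, minimum C = -183/29

Feasible corners and C = a - 0.5b:
  (15/92, 0) → C = 15/92
  (0, 0) → C = 0
  (2951/1127, 11069/1127) → C = -5167/2254
  (0, 366/29) → C = -183/29

The optimum lies where a = 0 and 3.1a + 2.9b = 36.6.
Solving simultaneously gives a = 0, b = 366/29.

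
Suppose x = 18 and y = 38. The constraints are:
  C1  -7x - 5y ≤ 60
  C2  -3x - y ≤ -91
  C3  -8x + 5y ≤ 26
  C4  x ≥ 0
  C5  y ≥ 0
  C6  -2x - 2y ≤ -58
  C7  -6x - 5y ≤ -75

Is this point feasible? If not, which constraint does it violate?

not feasible — violates C3

Constraint C3: -8x + 5y = 46, which is not ≤ 26. All other constraints are satisfied.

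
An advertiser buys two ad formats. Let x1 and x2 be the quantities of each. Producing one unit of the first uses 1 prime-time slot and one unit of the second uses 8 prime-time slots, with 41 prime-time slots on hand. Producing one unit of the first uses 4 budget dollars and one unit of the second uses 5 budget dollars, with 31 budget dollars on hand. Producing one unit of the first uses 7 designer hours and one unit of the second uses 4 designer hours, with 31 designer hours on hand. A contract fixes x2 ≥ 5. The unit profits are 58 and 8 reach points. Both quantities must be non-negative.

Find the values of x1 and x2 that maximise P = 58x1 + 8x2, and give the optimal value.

At the optimal vertex, x1 + 8x2 = 41 and x2 = 5.
Solving simultaneously gives x1 = 1, x2 = 5.

x1 = 1, x2 = 5, maximum P = 98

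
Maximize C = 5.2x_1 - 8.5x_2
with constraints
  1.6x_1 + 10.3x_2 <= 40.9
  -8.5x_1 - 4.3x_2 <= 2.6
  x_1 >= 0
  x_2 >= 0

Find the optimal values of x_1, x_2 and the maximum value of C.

x_1 = 25.5625, x_2 = 0, maximum C = 132.925

Vertices and C = 5.2x_1 - 8.5x_2:
  (0, 409/103) → C = -6953/206
  (409/16, 0) → C = 5317/40
  (0, 0) → C = 0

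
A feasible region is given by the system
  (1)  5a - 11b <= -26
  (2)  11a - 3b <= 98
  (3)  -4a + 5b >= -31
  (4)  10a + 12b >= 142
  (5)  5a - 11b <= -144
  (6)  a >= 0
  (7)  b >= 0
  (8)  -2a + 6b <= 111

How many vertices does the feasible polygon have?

4

Of the 27 pairwise boundary intersections, those satisfying every inequality are:
  (755/53, 1037/53)
  (307/20, 1417/60)
  (0, 144/11)
  (0, 37/2)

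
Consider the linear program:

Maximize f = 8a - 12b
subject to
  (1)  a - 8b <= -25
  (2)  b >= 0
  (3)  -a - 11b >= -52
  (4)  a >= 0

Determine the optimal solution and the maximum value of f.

Vertices and f = 8a - 12b:
  (141/19, 77/19) → f = 204/19
  (0, 25/8) → f = -75/2
  (0, 52/11) → f = -624/11

a = 141/19, b = 77/19, maximum f = 204/19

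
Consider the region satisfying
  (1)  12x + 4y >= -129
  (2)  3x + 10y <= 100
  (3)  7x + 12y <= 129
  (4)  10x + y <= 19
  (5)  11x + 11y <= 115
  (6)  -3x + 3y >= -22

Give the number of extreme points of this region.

5

Of the 15 pairwise boundary intersections, those satisfying every inequality are:
  (-845/54, 529/36)
  (-299/48, -217/16)
  (50/77, 755/77)
  (94/99, 941/99)
  (79/33, -163/33)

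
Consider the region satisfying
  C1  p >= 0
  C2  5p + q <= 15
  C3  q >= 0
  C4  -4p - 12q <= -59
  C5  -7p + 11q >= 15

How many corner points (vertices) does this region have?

Intersecting each pair of boundary lines and keeping only the points that satisfy every inequality leaves:
  (0, 15)
  (0, 59/12)
  (121/56, 235/56)

3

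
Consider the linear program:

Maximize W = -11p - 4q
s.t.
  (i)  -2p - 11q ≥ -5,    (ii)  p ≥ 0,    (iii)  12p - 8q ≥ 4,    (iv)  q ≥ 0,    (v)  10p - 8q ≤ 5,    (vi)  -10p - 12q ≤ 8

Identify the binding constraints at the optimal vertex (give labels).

Feasible corners and W = -11p - 4q:
  (21/37, 13/37) → W = -283/37
  (95/126, 20/63) → W = -1205/126
  (1/3, 0) → W = -11/3
  (1/2, 0) → W = -11/2

The maximum is at (1/3, 0). Substituting into each constraint, equality holds for (iii) and (iv); the remaining constraints have slack.

(iii) and (iv)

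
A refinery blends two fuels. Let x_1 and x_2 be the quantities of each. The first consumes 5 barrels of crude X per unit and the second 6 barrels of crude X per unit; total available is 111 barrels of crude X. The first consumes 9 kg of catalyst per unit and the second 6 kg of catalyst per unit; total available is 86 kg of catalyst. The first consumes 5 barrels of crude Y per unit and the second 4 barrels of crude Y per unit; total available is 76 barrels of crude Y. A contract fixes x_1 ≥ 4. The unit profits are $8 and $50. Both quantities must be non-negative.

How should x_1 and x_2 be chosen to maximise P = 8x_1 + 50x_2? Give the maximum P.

x_1 = 4, x_2 = 25/3, maximum P = 1346/3

Extreme points and P = 8x_1 + 50x_2:
  (86/9, 0) → P = 688/9
  (4, 0) → P = 32
  (4, 25/3) → P = 1346/3

The binding constraints are 9x_1 + 6x_2 = 86 and x_1 = 4.
Solving simultaneously gives x_1 = 4, x_2 = 25/3.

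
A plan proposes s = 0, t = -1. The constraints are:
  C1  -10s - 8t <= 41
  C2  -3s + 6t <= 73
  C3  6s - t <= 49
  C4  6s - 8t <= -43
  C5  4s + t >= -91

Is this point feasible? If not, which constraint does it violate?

not feasible — violates C4

Constraint C4: 6s - 8t = 8, which is not ≤ -43. All other constraints are satisfied.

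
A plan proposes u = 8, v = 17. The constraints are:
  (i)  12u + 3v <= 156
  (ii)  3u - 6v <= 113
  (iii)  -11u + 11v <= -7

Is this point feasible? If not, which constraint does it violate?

Constraint (iii): -11u + 11v = 99, which is not ≤ -7. All other constraints are satisfied.

not feasible — violates (iii)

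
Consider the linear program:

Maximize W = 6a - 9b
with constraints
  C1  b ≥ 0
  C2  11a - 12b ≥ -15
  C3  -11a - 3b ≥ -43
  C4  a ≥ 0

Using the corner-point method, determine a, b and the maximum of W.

a = 43/11, b = 0, maximum W = 258/11

Extreme points and W = 6a - 9b:
  (43/11, 0) → W = 258/11
  (0, 0) → W = 0
  (157/55, 58/15) → W = -972/55
  (0, 5/4) → W = -45/4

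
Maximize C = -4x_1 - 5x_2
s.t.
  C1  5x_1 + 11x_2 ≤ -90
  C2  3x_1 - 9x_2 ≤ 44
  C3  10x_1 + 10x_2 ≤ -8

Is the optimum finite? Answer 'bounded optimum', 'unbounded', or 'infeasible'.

unbounded

From the feasible point (-163/39, -245/39), moving in the direction (-11, 5) keeps every constraint satisfied while C increases without bound.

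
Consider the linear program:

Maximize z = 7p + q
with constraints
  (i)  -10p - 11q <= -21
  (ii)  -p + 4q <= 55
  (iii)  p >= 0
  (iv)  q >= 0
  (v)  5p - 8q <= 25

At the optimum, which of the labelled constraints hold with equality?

(ii) and (v)

Corner points and z = 7p + q:
  (0, 21/11) → z = 21/11
  (21/10, 0) → z = 147/10
  (0, 55/4) → z = 55/4
  (45, 25) → z = 340
  (5, 0) → z = 35

The maximum is at (45, 25). Substituting into each constraint, equality holds for (ii) and (v); the remaining constraints have slack.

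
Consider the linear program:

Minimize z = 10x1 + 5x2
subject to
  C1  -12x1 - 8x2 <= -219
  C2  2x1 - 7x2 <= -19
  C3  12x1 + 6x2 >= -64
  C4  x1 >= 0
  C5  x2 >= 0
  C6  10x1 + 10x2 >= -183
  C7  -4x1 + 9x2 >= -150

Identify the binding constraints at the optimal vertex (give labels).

Corner points and z = 10x1 + 5x2:
  (1381/100, 333/50) → z = 857/5
  (0, 219/8) → z = 1095/8
  (1221/10, 188/5) → z = 1409
The feasible region is unbounded (it extends along (0, 1), (9, 4)), but z strictly increases along every unbounded feasible direction, so there is no improving ray and the minimum is attained at a vertex.

The minimum is at (0, 219/8). Substituting into each constraint, equality holds for C1 and C4; the remaining constraints have slack.

C1 and C4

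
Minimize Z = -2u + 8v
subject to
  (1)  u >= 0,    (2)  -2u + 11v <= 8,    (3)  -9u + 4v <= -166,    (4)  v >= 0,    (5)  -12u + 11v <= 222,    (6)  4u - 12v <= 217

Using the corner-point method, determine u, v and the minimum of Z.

u = 217/4, v = 0, minimum Z = -217/2

Corner points and Z = -2u + 8v:
  (1858/91, 404/91) → Z = -484/91
  (2483/20, 233/10) → Z = -619/10
  (166/9, 0) → Z = -332/9
  (217/4, 0) → Z = -217/2

The optimum lies where v = 0 and 4u - 12v = 217.
Solving simultaneously gives u = 217/4, v = 0.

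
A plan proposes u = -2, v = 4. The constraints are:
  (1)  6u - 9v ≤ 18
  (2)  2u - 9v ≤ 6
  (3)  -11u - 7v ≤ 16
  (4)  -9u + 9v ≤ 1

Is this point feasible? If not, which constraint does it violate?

Constraint (4): -9u + 9v = 54, which is not ≤ 1. All other constraints are satisfied.

not feasible — violates (4)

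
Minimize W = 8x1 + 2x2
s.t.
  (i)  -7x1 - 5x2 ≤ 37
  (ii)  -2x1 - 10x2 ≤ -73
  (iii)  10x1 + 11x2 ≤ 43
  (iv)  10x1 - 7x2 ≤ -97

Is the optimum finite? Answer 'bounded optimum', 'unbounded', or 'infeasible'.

Corner points and W = 8x1 + 2x2:
  (-49/4, 39/4) → W = -157/2
  (-622/27, 671/27) → W = -3634/27
  (-373/78, 322/39) → W = -848/39
The feasible region has finitely many vertices and no improving ray; the minimum is -3634/27 at (-622/27, 671/27).

bounded optimum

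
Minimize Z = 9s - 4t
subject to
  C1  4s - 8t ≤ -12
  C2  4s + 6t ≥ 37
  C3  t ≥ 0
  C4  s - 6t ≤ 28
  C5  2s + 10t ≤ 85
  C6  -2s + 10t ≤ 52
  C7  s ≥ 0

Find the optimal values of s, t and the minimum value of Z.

s = 29/26, t = 141/26, minimum Z = -303/26

Vertices and Z = 9s - 4t:
  (4, 7/2) → Z = 22
  (10, 13/2) → Z = 64
  (29/26, 141/26) → Z = -303/26
  (33/4, 137/20) → Z = 937/20

The binding constraints are 4s + 6t = 37 and -2s + 10t = 52.
Solving simultaneously gives s = 29/26, t = 141/26.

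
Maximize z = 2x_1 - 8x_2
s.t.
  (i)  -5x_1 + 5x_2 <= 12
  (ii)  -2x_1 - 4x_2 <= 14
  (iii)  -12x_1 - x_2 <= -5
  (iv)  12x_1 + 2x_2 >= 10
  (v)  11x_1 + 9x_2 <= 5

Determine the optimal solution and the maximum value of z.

Corner points and z = 2x_1 - 8x_2:
  (17/11, -47/11) → z = 410/11
  (73/13, -82/13) → z = 802/13
  (40/43, -25/43) → z = 280/43

The binding constraints are -2x_1 - 4x_2 = 14 and 11x_1 + 9x_2 = 5.
Solving simultaneously gives x_1 = 73/13, x_2 = -82/13.

x_1 = 73/13, x_2 = -82/13, maximum z = 802/13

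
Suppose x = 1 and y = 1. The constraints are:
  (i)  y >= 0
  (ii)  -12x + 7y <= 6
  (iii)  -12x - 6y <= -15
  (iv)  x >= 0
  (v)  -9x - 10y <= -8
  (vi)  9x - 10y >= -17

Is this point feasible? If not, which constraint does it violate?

feasible

(i): 1 ≥ 0 ✓
(ii): -5 ≤ 6 ✓
(iii): -18 ≤ -15 ✓
(iv): 1 ≥ 0 ✓
(v): -19 ≤ -8 ✓
(vi): -1 ≥ -17 ✓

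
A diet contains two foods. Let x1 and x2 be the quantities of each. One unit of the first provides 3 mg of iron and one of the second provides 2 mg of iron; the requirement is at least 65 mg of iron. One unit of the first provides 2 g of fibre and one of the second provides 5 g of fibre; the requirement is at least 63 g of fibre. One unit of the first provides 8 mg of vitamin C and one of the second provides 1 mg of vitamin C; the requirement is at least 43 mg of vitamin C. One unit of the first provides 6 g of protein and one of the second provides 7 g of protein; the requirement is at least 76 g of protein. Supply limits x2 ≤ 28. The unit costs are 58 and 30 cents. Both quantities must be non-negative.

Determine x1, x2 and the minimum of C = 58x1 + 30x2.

x1 = 3, x2 = 28, minimum C = 1014

Extreme points and C = 58x1 + 30x2:
  (63/2, 0) → C = 1827
  (199/11, 59/11) → C = 13312/11
  (3, 28) → C = 1014
The feasible region is unbounded (it extends along (1, 0)), but C strictly increases along every unbounded feasible direction, so there is no improving ray and the minimum is attained at a vertex.

The optimum lies where 3x1 + 2x2 = 65 and x2 = 28.
Solving simultaneously gives x1 = 3, x2 = 28.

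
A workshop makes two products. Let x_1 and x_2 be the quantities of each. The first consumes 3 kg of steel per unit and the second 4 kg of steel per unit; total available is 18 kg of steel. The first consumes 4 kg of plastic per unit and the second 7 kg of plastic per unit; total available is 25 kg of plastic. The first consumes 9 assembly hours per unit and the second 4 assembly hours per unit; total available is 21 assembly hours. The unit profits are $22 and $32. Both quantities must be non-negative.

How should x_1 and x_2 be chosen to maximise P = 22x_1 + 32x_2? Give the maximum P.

Vertices and P = 22x_1 + 32x_2:
  (0, 0) → P = 0
  (0, 25/7) → P = 800/7
  (7/3, 0) → P = 154/3
  (1, 3) → P = 118

x_1 = 1, x_2 = 3, maximum P = 118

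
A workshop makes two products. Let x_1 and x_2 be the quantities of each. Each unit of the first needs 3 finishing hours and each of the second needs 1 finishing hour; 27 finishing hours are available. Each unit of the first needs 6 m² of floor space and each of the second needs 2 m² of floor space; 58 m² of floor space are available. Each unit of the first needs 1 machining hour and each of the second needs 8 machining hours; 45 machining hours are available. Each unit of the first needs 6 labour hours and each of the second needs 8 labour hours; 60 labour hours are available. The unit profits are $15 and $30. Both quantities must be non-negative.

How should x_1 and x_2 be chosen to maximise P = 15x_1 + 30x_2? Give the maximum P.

Corner points and P = 15x_1 + 30x_2:
  (0, 0) → P = 0
  (0, 45/8) → P = 675/4
  (9, 0) → P = 135
  (26/3, 1) → P = 160
  (3, 21/4) → P = 405/2

The optimum lies where x_1 + 8x_2 = 45 and 6x_1 + 8x_2 = 60.
Solving simultaneously gives x_1 = 3, x_2 = 21/4.

x_1 = 3, x_2 = 21/4, maximum P = 405/2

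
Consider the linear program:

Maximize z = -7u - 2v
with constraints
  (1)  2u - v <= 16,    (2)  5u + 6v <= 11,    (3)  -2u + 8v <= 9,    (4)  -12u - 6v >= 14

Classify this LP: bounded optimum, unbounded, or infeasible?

unbounded

From the feasible point (41/12, -55/6), moving in the direction (-1, -2) keeps every constraint satisfied while z increases without bound.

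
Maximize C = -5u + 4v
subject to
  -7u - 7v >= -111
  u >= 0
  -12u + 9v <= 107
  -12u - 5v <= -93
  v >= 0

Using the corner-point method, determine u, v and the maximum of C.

Vertices and C = -5u + 4v:
  (96/49, 681/49) → C = 2244/49
  (111/7, 0) → C = -555/7
  (31/4, 0) → C = -155/4

At the optimal vertex, -7u - 7v = -111 and -12u - 5v = -93.
Solving simultaneously gives u = 96/49, v = 681/49.

u = 96/49, v = 681/49, maximum C = 2244/49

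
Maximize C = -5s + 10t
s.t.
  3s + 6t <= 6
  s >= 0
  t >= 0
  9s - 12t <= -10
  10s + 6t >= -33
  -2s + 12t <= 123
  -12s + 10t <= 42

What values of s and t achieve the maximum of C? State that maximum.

s = 0, t = 1, maximum C = 10

At the optimal vertex, 3s + 6t = 6 and s = 0.
Solving simultaneously gives s = 0, t = 1.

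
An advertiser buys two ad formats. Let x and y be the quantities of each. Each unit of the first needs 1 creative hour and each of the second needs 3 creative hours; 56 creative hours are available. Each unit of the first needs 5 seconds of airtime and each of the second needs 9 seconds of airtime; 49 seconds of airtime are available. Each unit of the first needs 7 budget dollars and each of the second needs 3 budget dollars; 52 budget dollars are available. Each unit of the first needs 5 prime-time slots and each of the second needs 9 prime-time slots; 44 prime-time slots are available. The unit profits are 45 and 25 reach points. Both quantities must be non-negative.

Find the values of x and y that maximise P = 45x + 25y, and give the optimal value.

x = 7, y = 1, maximum P = 340

Feasible corners and P = 45x + 25y:
  (0, 0) → P = 0
  (0, 44/9) → P = 1100/9
  (52/7, 0) → P = 2340/7
  (7, 1) → P = 340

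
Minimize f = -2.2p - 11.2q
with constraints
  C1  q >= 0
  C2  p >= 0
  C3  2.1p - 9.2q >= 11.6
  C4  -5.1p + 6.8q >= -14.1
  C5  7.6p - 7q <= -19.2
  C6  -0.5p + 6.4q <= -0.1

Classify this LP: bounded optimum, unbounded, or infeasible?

The boundaries 7.6p - 7q = -19.2 and -0.5p + 6.4q = -0.1 meet at (-167/61, -14/61), but that point violates q ≥ 0. Every candidate vertex is excluded by some other constraint, so the feasible region is empty.

infeasible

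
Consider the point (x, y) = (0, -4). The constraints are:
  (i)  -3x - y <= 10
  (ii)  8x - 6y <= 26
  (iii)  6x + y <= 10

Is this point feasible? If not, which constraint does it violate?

feasible

(i): 4 ≤ 10 ✓
(ii): 24 ≤ 26 ✓
(iii): -4 ≤ 10 ✓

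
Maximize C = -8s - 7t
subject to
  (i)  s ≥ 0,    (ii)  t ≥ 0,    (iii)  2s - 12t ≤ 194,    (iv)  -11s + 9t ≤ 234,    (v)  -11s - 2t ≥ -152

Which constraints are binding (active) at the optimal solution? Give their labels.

Corner points and C = -8s - 7t:
  (0, 0) → C = 0
  (0, 26) → C = -182
  (152/11, 0) → C = -1216/11
  (900/121, 386/11) → C = -36922/121

The maximum is at (0, 0). Substituting into each constraint, equality holds for (i) and (ii); the remaining constraints have slack.

(i) and (ii)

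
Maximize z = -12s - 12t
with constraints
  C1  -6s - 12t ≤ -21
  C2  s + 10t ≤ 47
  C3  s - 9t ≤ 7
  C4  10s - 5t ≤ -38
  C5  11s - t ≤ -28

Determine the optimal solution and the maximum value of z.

Vertices and z = -12s - 12t:
  (-59/8, 87/16) → z = 93/4
  (-117/50, 73/25) → z = -174/25
  (-233/111, 545/111) → z = -1248/37
  (-34/15, 46/15) → z = -48/5

The optimum lies where -6s - 12t = -21 and s + 10t = 47.
Solving simultaneously gives s = -59/8, t = 87/16.

s = -59/8, t = 87/16, maximum z = 93/4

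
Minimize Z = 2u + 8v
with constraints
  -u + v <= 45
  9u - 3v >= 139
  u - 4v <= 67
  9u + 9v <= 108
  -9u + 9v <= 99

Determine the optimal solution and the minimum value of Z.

Extreme points and Z = 2u + 8v:
  (355/33, -464/33) → Z = -3002/33
  (175/12, -31/12) → Z = 17/2
  (23, -11) → Z = -42

At the optimal vertex, 9u - 3v = 139 and u - 4v = 67.
Solving simultaneously gives u = 355/33, v = -464/33.

u = 355/33, v = -464/33, minimum Z = -3002/33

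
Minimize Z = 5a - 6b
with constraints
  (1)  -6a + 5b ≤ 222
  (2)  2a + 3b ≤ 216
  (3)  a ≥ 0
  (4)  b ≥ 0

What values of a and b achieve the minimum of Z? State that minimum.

Corner points and Z = 5a - 6b:
  (207/14, 435/7) → Z = -4185/14
  (0, 222/5) → Z = -1332/5
  (108, 0) → Z = 540
  (0, 0) → Z = 0

The binding constraints are -6a + 5b = 222 and 2a + 3b = 216.
Solving simultaneously gives a = 207/14, b = 435/7.

a = 207/14, b = 435/7, minimum Z = -4185/14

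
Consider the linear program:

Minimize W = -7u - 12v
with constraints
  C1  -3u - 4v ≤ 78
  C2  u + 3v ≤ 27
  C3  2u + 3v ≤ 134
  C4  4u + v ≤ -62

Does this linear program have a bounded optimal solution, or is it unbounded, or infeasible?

bounded optimum

Feasible corners and W = -7u - 12v:
  (-342/5, 159/5) → W = 486/5
  (-170/13, -126/13) → W = 2702/13
  (-213/11, 170/11) → W = -549/11
The feasible region has finitely many vertices and no improving ray; the minimum is -549/11 at (-213/11, 170/11).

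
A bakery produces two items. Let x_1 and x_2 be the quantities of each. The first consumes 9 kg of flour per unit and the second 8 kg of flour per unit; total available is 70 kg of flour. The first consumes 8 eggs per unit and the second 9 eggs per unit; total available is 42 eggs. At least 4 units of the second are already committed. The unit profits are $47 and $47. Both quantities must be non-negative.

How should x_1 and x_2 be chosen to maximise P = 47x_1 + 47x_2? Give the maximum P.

x_1 = 3/4, x_2 = 4, maximum P = 893/4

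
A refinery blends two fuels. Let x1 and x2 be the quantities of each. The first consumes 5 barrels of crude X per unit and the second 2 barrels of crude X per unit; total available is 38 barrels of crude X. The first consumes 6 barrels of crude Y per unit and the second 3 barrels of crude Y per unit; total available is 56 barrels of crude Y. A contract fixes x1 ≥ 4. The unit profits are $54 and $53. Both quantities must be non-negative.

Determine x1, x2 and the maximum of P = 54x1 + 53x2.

x1 = 4, x2 = 9, maximum P = 693

Corner points and P = 54x1 + 53x2:
  (38/5, 0) → P = 2052/5
  (4, 0) → P = 216
  (4, 9) → P = 693

At the optimal vertex, 5x1 + 2x2 = 38 and x1 = 4.
Solving simultaneously gives x1 = 4, x2 = 9.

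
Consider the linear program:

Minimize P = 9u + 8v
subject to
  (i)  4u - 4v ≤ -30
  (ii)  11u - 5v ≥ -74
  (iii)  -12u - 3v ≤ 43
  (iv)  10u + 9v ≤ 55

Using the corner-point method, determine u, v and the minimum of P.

u = -131/30, v = 47/15, minimum P = -427/30

Feasible corners and P = 9u + 8v:
  (-131/30, 47/15) → P = -427/30
  (-25/38, 130/19) → P = 1855/38
  (-437/93, 415/93) → P = -613/93
  (-391/149, 1345/149) → P = 7241/149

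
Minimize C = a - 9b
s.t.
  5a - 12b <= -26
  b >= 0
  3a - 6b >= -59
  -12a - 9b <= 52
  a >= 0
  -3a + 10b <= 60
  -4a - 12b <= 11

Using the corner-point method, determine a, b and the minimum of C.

Extreme points and C = a - 9b:
  (0, 13/6) → C = -39/2
  (230/7, 111/7) → C = -769/7
  (0, 6) → C = -54

The optimum lies where 5a - 12b = -26 and -3a + 10b = 60.
Solving simultaneously gives a = 230/7, b = 111/7.

a = 230/7, b = 111/7, minimum C = -769/7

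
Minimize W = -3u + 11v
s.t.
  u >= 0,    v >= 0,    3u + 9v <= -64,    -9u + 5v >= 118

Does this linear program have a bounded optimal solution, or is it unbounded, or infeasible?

The boundaries u = 0 and -9u + 5v = 118 meet at (0, 118/5), but that point violates 3u + 9v ≤ -64. Every candidate vertex is excluded by some other constraint, so the feasible region is empty.

infeasible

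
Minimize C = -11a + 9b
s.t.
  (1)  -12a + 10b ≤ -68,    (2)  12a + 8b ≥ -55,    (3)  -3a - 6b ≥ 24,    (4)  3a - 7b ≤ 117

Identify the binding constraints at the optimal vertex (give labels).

(3) and (4)

Corner points and C = -11a + 9b:
  (-1/36, -41/6) → C = -2203/36
  (28/17, -82/17) → C = -1046/17
  (551/108, -523/36) → C = -10091/54
  (178/13, -141/13) → C = -3227/13

The minimum is at (178/13, -141/13). Substituting into each constraint, equality holds for (3) and (4); the remaining constraints have slack.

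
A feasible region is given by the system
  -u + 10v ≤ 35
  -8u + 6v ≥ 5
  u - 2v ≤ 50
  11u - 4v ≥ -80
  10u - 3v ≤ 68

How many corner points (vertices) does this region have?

Of the 10 pairwise boundary intersections, those satisfying every inequality are:
  (80/37, 275/74)
  (-330/53, 305/106)
  (-230/17, -585/34)

3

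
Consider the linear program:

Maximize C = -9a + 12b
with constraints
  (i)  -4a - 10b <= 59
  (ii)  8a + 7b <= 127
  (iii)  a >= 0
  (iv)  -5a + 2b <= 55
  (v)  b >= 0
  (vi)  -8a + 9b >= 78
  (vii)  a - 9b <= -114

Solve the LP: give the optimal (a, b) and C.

a = 0, b = 127/7, maximum C = 1524/7

Vertices and C = -9a + 12b:
  (0, 127/7) → C = 1524/7
  (345/79, 1039/79) → C = 9363/79
  (0, 38/3) → C = 152

The optimum lies where 8a + 7b = 127 and a = 0.
Solving simultaneously gives a = 0, b = 127/7.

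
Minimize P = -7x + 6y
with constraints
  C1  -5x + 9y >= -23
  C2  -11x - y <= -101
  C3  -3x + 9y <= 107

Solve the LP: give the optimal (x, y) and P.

Vertices and P = -7x + 6y:
  (233/26, 63/26) → P = -1253/26
  (65, 302/9) → P = -761/3
  (401/51, 740/51) → P = 1633/51

The binding constraints are -5x + 9y = -23 and -3x + 9y = 107.
Solving simultaneously gives x = 65, y = 302/9.

x = 65, y = 302/9, minimum P = -761/3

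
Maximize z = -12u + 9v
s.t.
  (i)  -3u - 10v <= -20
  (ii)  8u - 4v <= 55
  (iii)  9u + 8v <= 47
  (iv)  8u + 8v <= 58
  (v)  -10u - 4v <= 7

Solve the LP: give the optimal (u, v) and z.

u = -61/11, v = 533/44, maximum z = 7725/44

Vertices and z = -12u + 9v:
  (155/33, 13/22) → z = -1123/22
  (-75/44, 221/88) → z = 3789/88
  (-61/11, 533/44) → z = 7725/44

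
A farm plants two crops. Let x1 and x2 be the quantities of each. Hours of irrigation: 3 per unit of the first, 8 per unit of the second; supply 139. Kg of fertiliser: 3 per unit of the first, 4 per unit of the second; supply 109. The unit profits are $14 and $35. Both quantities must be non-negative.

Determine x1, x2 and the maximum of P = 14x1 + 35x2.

Extreme points and P = 14x1 + 35x2:
  (0, 0) → P = 0
  (0, 139/8) → P = 4865/8
  (109/3, 0) → P = 1526/3
  (79/3, 15/2) → P = 3787/6

The binding constraints are 3x1 + 8x2 = 139 and 3x1 + 4x2 = 109.
Solving simultaneously gives x1 = 79/3, x2 = 15/2.

x1 = 79/3, x2 = 15/2, maximum P = 3787/6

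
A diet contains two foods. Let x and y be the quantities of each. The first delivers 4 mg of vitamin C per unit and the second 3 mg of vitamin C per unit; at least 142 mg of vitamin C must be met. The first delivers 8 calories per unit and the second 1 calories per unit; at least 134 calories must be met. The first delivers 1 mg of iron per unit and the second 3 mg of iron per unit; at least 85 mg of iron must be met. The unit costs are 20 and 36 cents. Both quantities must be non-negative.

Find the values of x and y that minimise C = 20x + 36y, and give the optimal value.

Extreme points and C = 20x + 36y:
  (0, 134) → C = 4824
  (85, 0) → C = 1700
  (13, 30) → C = 1340
  (19, 22) → C = 1172
The feasible region is unbounded (it extends along (0, 1), (1, 0)), but C strictly increases along every unbounded feasible direction, so there is no improving ray and the minimum is attained at a vertex.

x = 19, y = 22, minimum C = 1172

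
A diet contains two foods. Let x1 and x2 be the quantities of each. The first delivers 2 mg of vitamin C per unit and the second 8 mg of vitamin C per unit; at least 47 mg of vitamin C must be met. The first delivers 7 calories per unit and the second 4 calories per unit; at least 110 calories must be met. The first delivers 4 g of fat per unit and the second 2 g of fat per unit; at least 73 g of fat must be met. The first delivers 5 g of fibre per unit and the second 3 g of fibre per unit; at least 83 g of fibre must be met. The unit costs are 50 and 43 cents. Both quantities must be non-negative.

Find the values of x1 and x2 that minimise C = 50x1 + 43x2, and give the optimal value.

x1 = 35/2, x2 = 3/2, minimum C = 1879/2

Extreme points and C = 50x1 + 43x2:
  (0, 73/2) → C = 3139/2
  (47/2, 0) → C = 1175
  (35/2, 3/2) → C = 1879/2
The feasible region is unbounded (it extends along (0, 1), (1, 0)), but C strictly increases along every unbounded feasible direction, so there is no improving ray and the minimum is attained at a vertex.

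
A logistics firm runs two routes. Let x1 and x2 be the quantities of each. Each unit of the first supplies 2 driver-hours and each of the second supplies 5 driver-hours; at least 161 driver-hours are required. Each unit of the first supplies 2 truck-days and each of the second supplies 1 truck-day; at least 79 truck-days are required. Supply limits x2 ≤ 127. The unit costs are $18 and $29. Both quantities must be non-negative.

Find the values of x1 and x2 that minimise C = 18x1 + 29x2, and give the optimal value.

Corner points and C = 18x1 + 29x2:
  (0, 79) → C = 2291
  (0, 127) → C = 3683
  (161/2, 0) → C = 1449
  (117/4, 41/2) → C = 1121
The feasible region is unbounded (it extends along (1, 0)), but C strictly increases along every unbounded feasible direction, so there is no improving ray and the minimum is attained at a vertex.

x1 = 117/4, x2 = 41/2, minimum C = 1121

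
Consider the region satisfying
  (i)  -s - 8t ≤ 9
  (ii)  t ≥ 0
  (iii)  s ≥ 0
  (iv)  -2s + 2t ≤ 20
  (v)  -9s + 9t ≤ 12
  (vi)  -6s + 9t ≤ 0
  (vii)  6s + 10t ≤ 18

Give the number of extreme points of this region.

3

Pairwise boundary intersections that survive every other constraint:
  (0, 0)
  (3, 0)
  (27/19, 18/19)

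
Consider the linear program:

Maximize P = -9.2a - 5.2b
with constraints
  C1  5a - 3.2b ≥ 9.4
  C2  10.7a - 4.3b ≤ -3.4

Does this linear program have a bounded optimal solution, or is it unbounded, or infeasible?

unbounded

From the feasible point (-2565/637, -5879/637), moving in the direction (-3.2, -5) keeps every constraint satisfied while P increases without bound.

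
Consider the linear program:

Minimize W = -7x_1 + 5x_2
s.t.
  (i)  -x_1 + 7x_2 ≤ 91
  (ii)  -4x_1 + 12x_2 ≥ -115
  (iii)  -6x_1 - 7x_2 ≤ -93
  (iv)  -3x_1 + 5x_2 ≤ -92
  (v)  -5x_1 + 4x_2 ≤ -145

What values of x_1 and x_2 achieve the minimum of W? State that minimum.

x_1 = 1897/16, x_2 = 479/16, minimum W = -2721/4

Corner points and W = -7x_1 + 5x_2:
  (1897/16, 479/16) → W = -2721/4
  (1099/16, 365/16) → W = -1467/4
  (529/16, 23/16) → W = -897/4

The binding constraints are -x_1 + 7x_2 = 91 and -4x_1 + 12x_2 = -115.
Solving simultaneously gives x_1 = 1897/16, x_2 = 479/16.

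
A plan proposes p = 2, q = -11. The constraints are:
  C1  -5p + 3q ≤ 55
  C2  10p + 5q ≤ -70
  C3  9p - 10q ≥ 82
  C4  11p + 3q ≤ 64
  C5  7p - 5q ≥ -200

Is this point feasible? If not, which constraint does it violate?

Constraint C2: 10p + 5q = -35, which is not ≤ -70. All other constraints are satisfied.

not feasible — violates C2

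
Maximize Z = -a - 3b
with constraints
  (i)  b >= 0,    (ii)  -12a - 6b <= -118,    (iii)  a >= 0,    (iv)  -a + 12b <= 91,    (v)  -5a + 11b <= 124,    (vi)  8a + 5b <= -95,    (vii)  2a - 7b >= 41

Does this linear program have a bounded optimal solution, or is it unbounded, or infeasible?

infeasible

The boundaries b = 0 and 2a - 7b = 41 meet at (41/2, 0), but that point violates 8a + 5b ≤ -95. Every candidate vertex is excluded by some other constraint, so the feasible region is empty.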